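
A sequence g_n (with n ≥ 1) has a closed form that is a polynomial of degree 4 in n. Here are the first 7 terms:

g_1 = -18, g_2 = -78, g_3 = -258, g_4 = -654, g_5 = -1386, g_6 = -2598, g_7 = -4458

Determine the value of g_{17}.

1st diffs: -60, -180, -396, -732, -1212, -1860.
2nd diffs: -120, -216, -336, -480, -648.
3rd diffs: -96, -120, -144, -168.
4th diffs: -24, -24, -24 (constant).
Newton forward-difference form: g_n = -18 + (-60)·C(n-1,1) + (-120)·C(n-1,2) + (-96)·C(n-1,3) + (-24)·C(n-1,4).
At n = 17: n-1 = 16, so g_{17} = -18 - 960 - 14400 - 53760 - 43680 = -112818.

-112818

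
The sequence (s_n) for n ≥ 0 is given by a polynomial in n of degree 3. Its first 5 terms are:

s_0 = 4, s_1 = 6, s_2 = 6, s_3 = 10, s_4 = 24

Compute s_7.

186

1st diffs: 2, 0, 4, 14.
2nd diffs: -2, 4, 10.
3rd diffs: 6, 6 (constant).
Newton forward-difference form: s_n = 4 + 2·C(n,1) + (-2)·C(n,2) + 6·C(n,3).
At n = 7: n = 7, so s_7 = 4 + 14 - 42 + 210 = 186.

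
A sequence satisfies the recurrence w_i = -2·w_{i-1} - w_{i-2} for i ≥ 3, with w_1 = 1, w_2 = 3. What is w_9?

-31

Iterate the recurrence:
w_3 = -7, w_4 = 11, w_5 = -15, w_6 = 19, w_7 = -23, w_8 = 27, w_9 = -31.
(Characteristic roots are -1 and -1.)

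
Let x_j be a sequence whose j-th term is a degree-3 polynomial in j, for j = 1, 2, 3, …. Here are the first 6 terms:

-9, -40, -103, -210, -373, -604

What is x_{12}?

-4090

1st diffs: -31, -63, -107, -163, -231.
2nd diffs: -32, -44, -56, -68.
3rd diffs: -12, -12, -12 (constant).
Newton forward-difference form: x_j = -9 + (-31)·C(j-1,1) + (-32)·C(j-1,2) + (-12)·C(j-1,3).
At j = 12: j-1 = 11, so x_{12} = -9 - 341 - 1760 - 1980 = -4090.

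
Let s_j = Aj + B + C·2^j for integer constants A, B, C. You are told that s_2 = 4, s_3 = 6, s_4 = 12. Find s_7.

Plug in j = 2, 3, 4: 2A + B + 4C = 4; 3A + B + 8C = 6; 4A + B + 16C = 12.
Subtracting the first from the second: A + 4C = 2.
Subtracting the second from the third: A + 8C = 6.
Solving: C = 1, A = -2, then B = 4.
Therefore s_7 = -14 + 4 + 1·128 = 118.

118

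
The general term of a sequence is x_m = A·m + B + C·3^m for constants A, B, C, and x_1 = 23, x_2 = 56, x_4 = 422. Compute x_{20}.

Plug in m = 1, 2, 4: A + B + 3C = 23; 2A + B + 9C = 56; 4A + B + 81C = 422.
Subtracting the first from the second: A + 6C = 33.
Subtracting the second from the third: 2A + 72C = 366.
Solving: C = 5, A = 3, then B = 5.
Therefore x_{20} = 60 + 5 + 5·3486784401 = 17433922070.

17433922070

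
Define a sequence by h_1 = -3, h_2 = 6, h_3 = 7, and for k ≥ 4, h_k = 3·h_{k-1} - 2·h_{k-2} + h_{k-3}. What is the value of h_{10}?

771

Step forward from the initial values:
h_4 = 6; h_5 = 10; h_6 = 25; h_7 = 61; h_8 = 143; h_9 = 332; h_{10} = 771.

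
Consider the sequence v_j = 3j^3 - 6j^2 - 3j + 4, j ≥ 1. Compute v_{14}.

v_{14} = 3·14^3 - 6·14^2 - 3·14 + 4 = 7018.

7018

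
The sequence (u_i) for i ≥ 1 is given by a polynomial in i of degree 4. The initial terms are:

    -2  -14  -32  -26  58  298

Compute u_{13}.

1st diffs: -12, -18, 6, 84, 240.
2nd diffs: -6, 24, 78, 156.
3rd diffs: 30, 54, 78.
4th diffs: 24, 24 (constant).
So u_i = i^4 - 5i^3 + 2i^2 + 2i - 2.
Evaluating at i = 13 gives u_{13} = 17938.

17938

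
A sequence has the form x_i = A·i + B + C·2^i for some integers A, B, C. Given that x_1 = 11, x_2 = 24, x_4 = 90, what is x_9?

The three given values yield: A + B + 2C = 11; 2A + B + 4C = 24; 4A + B + 16C = 90.
Subtracting the first from the second: A + 2C = 13.
Subtracting the second from the third: 2A + 12C = 66.
Solving: C = 5, A = 3, then B = -2.
Therefore x_9 = 27 + (-2) + 5·512 = 2585.

2585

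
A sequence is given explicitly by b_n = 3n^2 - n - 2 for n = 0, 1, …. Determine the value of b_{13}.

b_{13} = 3·13^2 - 1·13 - 2 = 492.

492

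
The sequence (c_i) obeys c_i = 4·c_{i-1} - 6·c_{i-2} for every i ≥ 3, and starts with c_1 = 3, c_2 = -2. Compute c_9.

7984

c_3 = -26, c_4 = -92, c_5 = -212, c_6 = -296, c_7 = 88, c_8 = 2128, c_9 = 7984.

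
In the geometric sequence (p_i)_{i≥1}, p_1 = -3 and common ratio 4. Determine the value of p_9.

-196608

p_i = (-3)·4^(i-1).
p_9 = (-3)·4^8 = -196608.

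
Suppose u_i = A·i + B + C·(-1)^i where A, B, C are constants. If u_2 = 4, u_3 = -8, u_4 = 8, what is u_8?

At i = 2, 3, 4: 2A + B + C = 4; 3A + B - C = -8; 4A + B + C = 8.
Subtracting the first from the second: A - 2C = -12.
Subtracting the second from the third: A + 2C = 16.
Solving: C = 7, A = 2, then B = -7.
Hence u_8 = 2·8 + (-7) + 7·1 = 16.

16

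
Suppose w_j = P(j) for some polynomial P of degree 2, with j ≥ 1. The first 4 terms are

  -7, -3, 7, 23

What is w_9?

1st diffs: 4, 10, 16.
2nd diffs: 6, 6 (constant).
Newton forward-difference form: w_j = -7 + 4·C(j-1,1) + 6·C(j-1,2).
At j = 9: j-1 = 8, so w_9 = -7 + 32 + 168 = 193.

193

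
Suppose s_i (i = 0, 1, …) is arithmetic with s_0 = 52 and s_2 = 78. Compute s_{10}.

182

Common difference d = (78 - 52) / (2 - 0) = 13.
s_i = 52 + (i - 0)·13.
s_{10} = 52 + 10·13 = 182.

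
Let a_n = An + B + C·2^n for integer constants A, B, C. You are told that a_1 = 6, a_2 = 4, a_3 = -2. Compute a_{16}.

-131032

At n = 1, 2, 3: A + B + 2C = 6; 2A + B + 4C = 4; 3A + B + 8C = -2.
Subtracting the first from the second: A + 2C = -2.
Subtracting the second from the third: A + 4C = -6.
Solving: C = -2, A = 2, then B = 8.
Therefore a_{16} = 32 + 8 + (-2)·65536 = -131032.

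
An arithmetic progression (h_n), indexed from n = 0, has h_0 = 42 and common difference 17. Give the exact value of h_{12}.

246

h_n = 42 + (n - 0)·17.
h_{12} = 42 + 12·17 = 246.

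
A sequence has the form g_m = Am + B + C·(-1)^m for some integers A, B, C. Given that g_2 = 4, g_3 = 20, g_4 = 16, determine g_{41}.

Write the equations: 2A + B + C = 4; 3A + B - C = 20; 4A + B + C = 16.
Subtracting the first from the second: A - 2C = 16.
Subtracting the second from the third: A + 2C = -4.
Solving: C = -5, A = 6, then B = -3.
So g_m = 6·m + (-3) + (-5)·(-1)^m; at m=41 this is 248.

248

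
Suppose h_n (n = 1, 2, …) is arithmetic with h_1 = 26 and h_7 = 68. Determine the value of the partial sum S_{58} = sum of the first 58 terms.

Common difference d = (68 - 26) / (7 - 1) = 7.
h_n = 26 + (n - 1)·7.
h_{58} = 425; S = 58·(26 + 425)/2 = 13079.

13079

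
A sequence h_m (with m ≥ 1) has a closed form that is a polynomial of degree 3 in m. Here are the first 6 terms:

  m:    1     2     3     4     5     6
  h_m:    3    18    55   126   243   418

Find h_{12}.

3358

1st diffs: 15, 37, 71, 117, 175.
2nd diffs: 22, 34, 46, 58.
3rd diffs: 12, 12, 12 (constant).
Newton forward-difference form: h_m = 3 + 15·C(m-1,1) + 22·C(m-1,2) + 12·C(m-1,3).
At m = 12: m-1 = 11, so h_{12} = 3 + 165 + 1210 + 1980 = 3358.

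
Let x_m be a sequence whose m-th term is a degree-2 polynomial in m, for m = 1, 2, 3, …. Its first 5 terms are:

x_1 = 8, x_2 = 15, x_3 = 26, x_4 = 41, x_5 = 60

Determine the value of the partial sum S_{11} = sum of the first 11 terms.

1st diffs: 7, 11, 15, 19.
2nd diffs: 4, 4, 4 (constant).
Newton forward-difference form: x_m = 8 + 7·C(m-1,1) + 4·C(m-1,2).
Continuing: …, 83, 110, 141, 176, …, x_{11} = 258.
Summing m = 1..11 (11 terms) gives 1133.

1133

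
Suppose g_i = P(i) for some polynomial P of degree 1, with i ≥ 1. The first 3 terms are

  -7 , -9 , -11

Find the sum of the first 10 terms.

-160

1st diffs: -2, -2 (constant).
So g_i = -2i - 5.
Continuing: …, -13, -15, -17, -19, …, g_{10} = -25.
Summing i = 1..10 (10 terms) gives -160.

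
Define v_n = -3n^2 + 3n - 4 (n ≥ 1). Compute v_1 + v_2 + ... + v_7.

-364

Over n = 1..7: Σn = 28, Σn² = 140.
Total = (-3)·140 + (3)·28 + (-4)·7 = -364.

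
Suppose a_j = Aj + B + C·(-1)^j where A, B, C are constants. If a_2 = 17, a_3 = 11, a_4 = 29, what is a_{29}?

Write the equations: 2A + B + C = 17; 3A + B - C = 11; 4A + B + C = 29.
Subtracting the first from the second: A - 2C = -6.
Subtracting the second from the third: A + 2C = 18.
Solving: C = 6, A = 6, then B = -1.
So a_j = 6·j + (-1) + 6·(-1)^j; at j=29 this is 167.

167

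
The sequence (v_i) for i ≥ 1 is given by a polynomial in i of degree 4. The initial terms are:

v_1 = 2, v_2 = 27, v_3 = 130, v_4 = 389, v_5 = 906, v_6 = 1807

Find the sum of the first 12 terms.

1st diffs: 25, 103, 259, 517, 901.
2nd diffs: 78, 156, 258, 384.
3rd diffs: 78, 102, 126.
4th diffs: 24, 24 (constant).
So v_i = i^4 + 3i^3 - 4i^2 + i + 1.
Continuing: …, 3242, 5385, 8434, 12611, …, v_{12} = 25357.
Summing i = 1..12 (12 terms) gives 76452.

76452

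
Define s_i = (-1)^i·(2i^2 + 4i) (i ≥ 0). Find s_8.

(-1)^8 = 1; 2i^2 + 4i at i=8 is 160; so s_8 = 160.

160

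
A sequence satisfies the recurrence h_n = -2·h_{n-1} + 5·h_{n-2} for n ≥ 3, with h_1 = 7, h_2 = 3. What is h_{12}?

h_3 = 29;  h_4 = -43;  h_5 = 231;  h_6 = -677;  h_7 = 2509;  h_8 = -8403;  h_9 = 29351;  h_{10} = -100717;  h_{11} = 348189;  h_{12} = -1199963.

-1199963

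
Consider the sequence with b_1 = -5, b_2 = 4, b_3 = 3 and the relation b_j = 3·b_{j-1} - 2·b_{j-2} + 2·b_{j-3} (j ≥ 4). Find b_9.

Iterate the recurrence:
b_4 = -9, b_5 = -25, b_6 = -51, b_7 = -121, b_8 = -311, b_9 = -793.

-793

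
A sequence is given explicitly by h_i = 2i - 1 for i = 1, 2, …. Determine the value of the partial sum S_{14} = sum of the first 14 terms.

196

Over i = 1..14: Σi = 105.
Total = (2)·105 + (-1)·14 = 196.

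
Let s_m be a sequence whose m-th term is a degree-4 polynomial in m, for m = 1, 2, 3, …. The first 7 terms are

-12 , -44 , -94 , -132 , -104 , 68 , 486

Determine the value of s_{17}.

57796

1st diffs: -32, -50, -38, 28, 172, 418.
2nd diffs: -18, 12, 66, 144, 246.
3rd diffs: 30, 54, 78, 102.
4th diffs: 24, 24, 24 (constant).
Newton forward-difference form: s_m = -12 + (-32)·C(m-1,1) + (-18)·C(m-1,2) + 30·C(m-1,3) + 24·C(m-1,4).
At m = 17: m-1 = 16, so s_{17} = -12 - 512 - 2160 + 16800 + 43680 = 57796.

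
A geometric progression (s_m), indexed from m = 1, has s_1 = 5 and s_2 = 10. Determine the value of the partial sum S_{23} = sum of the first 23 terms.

Common ratio r = 2.
s_m = 5·2^(m-1).
S = 5·(2^23 - 1)/(2 - 1) = 5·(8388608 - 1)/(1) = 41943035.

41943035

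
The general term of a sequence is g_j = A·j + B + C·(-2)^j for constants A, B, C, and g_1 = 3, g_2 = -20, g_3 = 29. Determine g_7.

Write the equations: A + B - 2C = 3; 2A + B + 4C = -20; 3A + B - 8C = 29.
Subtracting the first from the second: A + 6C = -23.
Subtracting the second from the third: A - 12C = 49.
Solving: C = -4, A = 1, then B = -6.
So g_j = 1·j + (-6) + (-4)·(-2)^j; at j=7 this is 513.

513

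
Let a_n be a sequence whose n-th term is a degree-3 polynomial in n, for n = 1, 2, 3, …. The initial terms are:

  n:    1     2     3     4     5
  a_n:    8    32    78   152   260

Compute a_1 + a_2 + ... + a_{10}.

1st diffs: 24, 46, 74, 108.
2nd diffs: 22, 28, 34.
3rd diffs: 6, 6 (constant).
Newton forward-difference form: a_n = 8 + 24·C(n-1,1) + 22·C(n-1,2) + 6·C(n-1,3).
Continuing: …, 408, 602, 848, 1152, …, a_{10} = 1520.
Summing n = 1..10 (10 terms) gives 5060.

5060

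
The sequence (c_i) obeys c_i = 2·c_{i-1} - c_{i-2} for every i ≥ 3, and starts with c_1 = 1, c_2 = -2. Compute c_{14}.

-38

Step forward from the initial values:
c_3 = -5, c_4 = -8, c_5 = -11, …, c_{11} = -29, c_{12} = -32, c_{13} = -35, c_{14} = -38.
(Characteristic roots are 1 and 1.)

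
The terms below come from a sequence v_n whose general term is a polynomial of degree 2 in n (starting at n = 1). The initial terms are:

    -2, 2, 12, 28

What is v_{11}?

1st diffs: 4, 10, 16.
2nd diffs: 6, 6 (constant).
So v_n = 3n^2 - 5n.
Evaluating at n = 11 gives v_{11} = 308.

308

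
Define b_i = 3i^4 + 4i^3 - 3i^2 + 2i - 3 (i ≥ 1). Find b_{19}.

b_{19} = 3·19^4 + 4·19^3 - 3·19^2 + 2·19 - 3 = 417351.

417351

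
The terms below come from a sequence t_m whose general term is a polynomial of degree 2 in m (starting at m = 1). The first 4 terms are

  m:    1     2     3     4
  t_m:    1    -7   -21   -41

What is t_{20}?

1st diffs: -8, -14, -20.
2nd diffs: -6, -6 (constant).
So t_m = -3m^2 + m + 3.
Evaluating at m = 20 gives t_{20} = -1177.

-1177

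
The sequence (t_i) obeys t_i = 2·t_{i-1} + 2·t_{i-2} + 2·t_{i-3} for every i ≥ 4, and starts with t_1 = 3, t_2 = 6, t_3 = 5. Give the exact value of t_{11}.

47576

Applying the relation repeatedly:
t_4 = 28; t_5 = 78; t_6 = 222; t_7 = 656; t_8 = 1912; t_9 = 5580; t_{10} = 16296; t_{11} = 47576.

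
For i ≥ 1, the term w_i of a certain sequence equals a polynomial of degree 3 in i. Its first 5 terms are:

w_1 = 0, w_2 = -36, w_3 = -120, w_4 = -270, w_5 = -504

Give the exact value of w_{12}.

-6006

1st diffs: -36, -84, -150, -234.
2nd diffs: -48, -66, -84.
3rd diffs: -18, -18 (constant).
So w_i = -3i^3 - 6i^2 + 3i + 6.
Evaluating at i = 12 gives w_{12} = -6006.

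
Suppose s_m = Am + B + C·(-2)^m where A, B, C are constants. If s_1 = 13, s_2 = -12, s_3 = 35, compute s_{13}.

Plug in m = 1, 2, 3: A + B - 2C = 13; 2A + B + 4C = -12; 3A + B - 8C = 35.
Subtracting the first from the second: A + 6C = -25.
Subtracting the second from the third: A - 12C = 47.
Solving: C = -4, A = -1, then B = 6.
So s_m = -1·m + 6 + (-4)·(-2)^m; at m=13 this is 32761.

32761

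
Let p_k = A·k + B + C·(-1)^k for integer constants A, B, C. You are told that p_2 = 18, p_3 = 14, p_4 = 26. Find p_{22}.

98

The three given values yield: 2A + B + C = 18; 3A + B - C = 14; 4A + B + C = 26.
Subtracting the first from the second: A - 2C = -4.
Subtracting the second from the third: A + 2C = 12.
Solving: C = 4, A = 4, then B = 6.
Therefore p_{22} = 88 + 6 + 4·1 = 98.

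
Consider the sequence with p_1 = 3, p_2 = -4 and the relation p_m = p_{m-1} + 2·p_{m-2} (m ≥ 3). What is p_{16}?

-10926

Iterate the recurrence:
p_3 = 2; p_4 = -6; p_5 = -2; …; p_{13} = -1362; p_{14} = -2734; p_{15} = -5458; p_{16} = -10926.
(Characteristic roots are 2 and -1.)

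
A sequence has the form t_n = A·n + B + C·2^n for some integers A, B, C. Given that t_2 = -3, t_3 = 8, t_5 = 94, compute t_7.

Write the equations: 2A + B + 4C = -3; 3A + B + 8C = 8; 5A + B + 32C = 94.
Subtracting the first from the second: A + 4C = 11.
Subtracting the second from the third: 2A + 24C = 86.
Solving: C = 4, A = -5, then B = -9.
Hence t_7 = -5·7 + (-9) + 4·128 = 468.

468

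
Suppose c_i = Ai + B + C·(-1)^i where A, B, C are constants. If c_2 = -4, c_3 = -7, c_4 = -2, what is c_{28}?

Write the equations: 2A + B + C = -4; 3A + B - C = -7; 4A + B + C = -2.
Subtracting the first from the second: A - 2C = -3.
Subtracting the second from the third: A + 2C = 5.
Solving: C = 2, A = 1, then B = -8.
Hence c_{28} = 1·28 + (-8) + 2·1 = 22.

22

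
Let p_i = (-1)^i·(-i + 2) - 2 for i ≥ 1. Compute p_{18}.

(-1)^18 = 1; -i + 2 at i=18 is -16; so p_{18} = -18.

-18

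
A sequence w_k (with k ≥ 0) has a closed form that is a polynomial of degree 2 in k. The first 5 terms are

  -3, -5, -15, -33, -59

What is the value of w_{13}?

1st diffs: -2, -10, -18, -26.
2nd diffs: -8, -8, -8 (constant).
So w_k = -4k^2 + 2k - 3.
Evaluating at k = 13 gives w_{13} = -653.

-653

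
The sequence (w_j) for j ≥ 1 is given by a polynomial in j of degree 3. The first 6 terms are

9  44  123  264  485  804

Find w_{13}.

1st diffs: 35, 79, 141, 221, 319.
2nd diffs: 44, 62, 80, 98.
3rd diffs: 18, 18, 18 (constant).
Newton forward-difference form: w_j = 9 + 35·C(j-1,1) + 44·C(j-1,2) + 18·C(j-1,3).
At j = 13: j-1 = 12, so w_{13} = 9 + 420 + 2904 + 3960 = 7293.

7293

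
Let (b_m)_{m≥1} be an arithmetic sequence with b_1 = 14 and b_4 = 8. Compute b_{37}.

-58

Common difference d = (8 - 14) / (4 - 1) = -2.
b_m = 14 + (m - 1)·(-2).
b_{37} = 14 + 36·(-2) = -58.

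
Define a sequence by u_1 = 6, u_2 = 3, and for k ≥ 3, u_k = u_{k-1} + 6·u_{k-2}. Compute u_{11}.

180219

Iterate the recurrence:
u_3 = 39  u_4 = 57  u_5 = 291  u_6 = 633  u_7 = 2379  u_8 = 6177  u_9 = 20451  u_{10} = 57513  u_{11} = 180219.
(Characteristic roots are 3 and -2.)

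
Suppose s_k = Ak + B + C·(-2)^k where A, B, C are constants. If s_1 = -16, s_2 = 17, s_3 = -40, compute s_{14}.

Write the equations: A + B - 2C = -16; 2A + B + 4C = 17; 3A + B - 8C = -40.
Subtracting the first from the second: A + 6C = 33.
Subtracting the second from the third: A - 12C = -57.
Solving: C = 5, A = 3, then B = -9.
Hence s_{14} = 3·14 + (-9) + 5·16384 = 81953.

81953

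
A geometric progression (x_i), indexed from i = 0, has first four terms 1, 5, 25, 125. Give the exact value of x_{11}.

Common ratio r = 5.
x_i = 1·5^(i-0).
x_{11} = 1·5^11 = 48828125.

48828125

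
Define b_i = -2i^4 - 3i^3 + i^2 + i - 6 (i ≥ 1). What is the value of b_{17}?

b_{17} = -2·17^4 - 3·17^3 + 1·17^2 + 1·17 - 6 = -181481.

-181481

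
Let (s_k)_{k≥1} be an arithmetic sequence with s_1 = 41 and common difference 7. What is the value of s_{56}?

s_k = 41 + (k - 1)·7.
s_{56} = 41 + 55·7 = 426.

426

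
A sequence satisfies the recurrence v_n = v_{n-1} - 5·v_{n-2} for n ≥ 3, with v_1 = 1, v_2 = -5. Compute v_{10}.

Compute successive terms:
v_3 = -10; v_4 = 15; v_5 = 65; v_6 = -10; v_7 = -335; v_8 = -285; v_9 = 1390; v_{10} = 2815.

2815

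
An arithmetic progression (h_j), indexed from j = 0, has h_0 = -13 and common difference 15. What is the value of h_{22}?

h_j = -13 + (j - 0)·15.
h_{22} = -13 + 22·15 = 317.

317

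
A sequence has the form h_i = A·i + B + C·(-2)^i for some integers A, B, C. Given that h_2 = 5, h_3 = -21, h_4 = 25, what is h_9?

-1041

The three given values yield: 2A + B + 4C = 5; 3A + B - 8C = -21; 4A + B + 16C = 25.
Subtracting the first from the second: A - 12C = -26.
Subtracting the second from the third: A + 24C = 46.
Solving: C = 2, A = -2, then B = 1.
Hence h_9 = -2·9 + 1 + 2·(-512) = -1041.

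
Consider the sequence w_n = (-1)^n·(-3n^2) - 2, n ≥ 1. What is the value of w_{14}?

(-1)^14 = 1; -3n^2 at n=14 is -588; so w_{14} = -590.

-590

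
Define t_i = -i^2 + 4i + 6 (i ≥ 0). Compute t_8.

-26

t_8 = -1·8^2 + 4·8 + 6 = -26.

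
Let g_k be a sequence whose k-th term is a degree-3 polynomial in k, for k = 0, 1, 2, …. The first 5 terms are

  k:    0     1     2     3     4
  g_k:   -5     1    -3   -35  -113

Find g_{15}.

-9155

1st diffs: 6, -4, -32, -78.
2nd diffs: -10, -28, -46.
3rd diffs: -18, -18 (constant).
Newton forward-difference form: g_k = -5 + 6·C(k,1) + (-10)·C(k,2) + (-18)·C(k,3).
At k = 15: k = 15, so g_{15} = -5 + 90 - 1050 - 8190 = -9155.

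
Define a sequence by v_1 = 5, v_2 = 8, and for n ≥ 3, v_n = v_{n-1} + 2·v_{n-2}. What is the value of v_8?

Iterate the recurrence:
v_3 = 18;  v_4 = 34;  v_5 = 70;  v_6 = 138;  v_7 = 278;  v_8 = 554.
(Characteristic roots are 2 and -1.)

554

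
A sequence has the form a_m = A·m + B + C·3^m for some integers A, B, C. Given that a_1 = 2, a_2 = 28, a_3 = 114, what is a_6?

3612

Write the equations: A + B + 3C = 2; 2A + B + 9C = 28; 3A + B + 27C = 114.
Subtracting the first from the second: A + 6C = 26.
Subtracting the second from the third: A + 18C = 86.
Solving: C = 5, A = -4, then B = -9.
Hence a_6 = -4·6 + (-9) + 5·729 = 3612.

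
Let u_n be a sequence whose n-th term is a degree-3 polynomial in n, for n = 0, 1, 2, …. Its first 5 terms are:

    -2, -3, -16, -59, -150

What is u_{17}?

1st diffs: -1, -13, -43, -91.
2nd diffs: -12, -30, -48.
3rd diffs: -18, -18 (constant).
So u_n = -3n^3 + 3n^2 - n - 2.
Evaluating at n = 17 gives u_{17} = -13891.

-13891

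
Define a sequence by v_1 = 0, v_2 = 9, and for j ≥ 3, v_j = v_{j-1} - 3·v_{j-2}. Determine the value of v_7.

Step forward from the initial values:
v_3 = 9; v_4 = -18; v_5 = -45; v_6 = 9; v_7 = 144.

144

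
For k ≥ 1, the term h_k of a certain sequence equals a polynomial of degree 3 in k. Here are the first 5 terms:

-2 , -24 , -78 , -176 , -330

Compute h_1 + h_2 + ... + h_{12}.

-14456

1st diffs: -22, -54, -98, -154.
2nd diffs: -32, -44, -56.
3rd diffs: -12, -12 (constant).
Newton forward-difference form: h_k = -2 + (-22)·C(k-1,1) + (-32)·C(k-1,2) + (-12)·C(k-1,3).
Continuing: …, -552, -854, -1248, -1746, …, h_{12} = -3984.
Summing k = 1..12 (12 terms) gives -14456.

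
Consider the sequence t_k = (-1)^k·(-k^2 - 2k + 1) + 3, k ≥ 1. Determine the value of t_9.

101

(-1)^9 = -1; -k^2 - 2k + 1 at k=9 is -98; so t_9 = 101.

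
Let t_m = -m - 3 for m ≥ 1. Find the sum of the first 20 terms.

Over m = 1..20: Σm = 210.
Total = (-1)·210 + (-3)·20 = -270.

-270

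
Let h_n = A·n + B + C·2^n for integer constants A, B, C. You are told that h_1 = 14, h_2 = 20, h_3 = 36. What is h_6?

304

Write the equations: A + B + 2C = 14; 2A + B + 4C = 20; 3A + B + 8C = 36.
Subtracting the first from the second: A + 2C = 6.
Subtracting the second from the third: A + 4C = 16.
Solving: C = 5, A = -4, then B = 8.
Hence h_6 = -4·6 + 8 + 5·64 = 304.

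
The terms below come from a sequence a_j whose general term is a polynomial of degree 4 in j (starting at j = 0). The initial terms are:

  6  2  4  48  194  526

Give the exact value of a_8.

1st diffs: -4, 2, 44, 146, 332.
2nd diffs: 6, 42, 102, 186.
3rd diffs: 36, 60, 84.
4th diffs: 24, 24 (constant).
Newton forward-difference form: a_j = 6 + (-4)·C(j,1) + 6·C(j,2) + 36·C(j,3) + 24·C(j,4).
At j = 8: j = 8, so a_8 = 6 - 32 + 168 + 2016 + 1680 = 3838.

3838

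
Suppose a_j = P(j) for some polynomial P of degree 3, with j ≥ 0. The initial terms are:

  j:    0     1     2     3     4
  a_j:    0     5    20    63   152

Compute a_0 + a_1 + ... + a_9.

1st diffs: 5, 15, 43, 89.
2nd diffs: 10, 28, 46.
3rd diffs: 18, 18 (constant).
Newton forward-difference form: a_j = 5·C(j,1) + 10·C(j,2) + 18·C(j,3).
Continuing: …, 305, 540, 875, 1328, …, a_9 = 1917.
Summing j = 0..9 (10 terms) gives 5205.

5205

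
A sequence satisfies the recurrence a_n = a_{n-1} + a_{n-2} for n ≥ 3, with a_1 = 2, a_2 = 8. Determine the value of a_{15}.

3482

Iterate the recurrence:
a_3 = 10  a_4 = 18  a_5 = 28  …  a_{12} = 822  a_{13} = 1330  a_{14} = 2152  a_{15} = 3482.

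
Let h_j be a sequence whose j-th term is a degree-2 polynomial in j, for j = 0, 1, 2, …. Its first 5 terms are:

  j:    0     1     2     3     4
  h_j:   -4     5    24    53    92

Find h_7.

269

1st diffs: 9, 19, 29, 39.
2nd diffs: 10, 10, 10 (constant).
Newton forward-difference form: h_j = -4 + 9·C(j,1) + 10·C(j,2).
At j = 7: j = 7, so h_7 = -4 + 63 + 210 = 269.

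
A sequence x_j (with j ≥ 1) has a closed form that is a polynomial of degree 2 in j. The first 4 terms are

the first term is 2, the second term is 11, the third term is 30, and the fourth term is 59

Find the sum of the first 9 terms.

1st diffs: 9, 19, 29.
2nd diffs: 10, 10 (constant).
Newton forward-difference form: x_j = 2 + 9·C(j-1,1) + 10·C(j-1,2).
Continuing: …, 98, 147, 206, 275, …, x_9 = 354.
Summing j = 1..9 (9 terms) gives 1182.

1182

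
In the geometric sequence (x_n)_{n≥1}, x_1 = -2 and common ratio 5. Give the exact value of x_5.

x_n = (-2)·5^(n-1).
x_5 = (-2)·5^4 = -1250.

-1250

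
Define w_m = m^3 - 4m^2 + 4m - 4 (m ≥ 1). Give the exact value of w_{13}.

w_{13} = 1·13^3 - 4·13^2 + 4·13 - 4 = 1569.

1569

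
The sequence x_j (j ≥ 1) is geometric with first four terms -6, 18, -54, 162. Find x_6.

Common ratio r = -3.
x_j = (-6)·(-3)^(j-1).
x_6 = (-6)·(-3)^5 = 1458.

1458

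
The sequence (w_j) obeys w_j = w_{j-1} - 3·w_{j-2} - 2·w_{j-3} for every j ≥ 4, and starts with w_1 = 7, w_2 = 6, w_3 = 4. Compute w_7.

Applying the relation repeatedly:
w_4 = -28; w_5 = -52; w_6 = 24; w_7 = 236.

236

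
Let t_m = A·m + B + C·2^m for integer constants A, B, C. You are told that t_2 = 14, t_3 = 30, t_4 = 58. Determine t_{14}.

49202

At m = 2, 3, 4: 2A + B + 4C = 14; 3A + B + 8C = 30; 4A + B + 16C = 58.
Subtracting the first from the second: A + 4C = 16.
Subtracting the second from the third: A + 8C = 28.
Solving: C = 3, A = 4, then B = -6.
So t_m = 4·m + (-6) + 3·2^m; at m=14 this is 49202.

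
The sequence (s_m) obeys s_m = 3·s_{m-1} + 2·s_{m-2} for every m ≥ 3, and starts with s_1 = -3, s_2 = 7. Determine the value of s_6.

Step forward from the initial values:
s_3 = 15  s_4 = 59  s_5 = 207  s_6 = 739.

739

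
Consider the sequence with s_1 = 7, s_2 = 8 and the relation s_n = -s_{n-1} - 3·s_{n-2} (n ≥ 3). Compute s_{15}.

Iterate the recurrence:
s_3 = -29, s_4 = 5, s_5 = 82, …, s_{12} = 2675, s_{13} = -6593, s_{14} = -1432, s_{15} = 21211.

21211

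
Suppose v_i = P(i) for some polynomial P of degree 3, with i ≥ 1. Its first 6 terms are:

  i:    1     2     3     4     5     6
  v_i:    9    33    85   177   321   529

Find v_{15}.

1st diffs: 24, 52, 92, 144, 208.
2nd diffs: 28, 40, 52, 64.
3rd diffs: 12, 12, 12 (constant).
Newton forward-difference form: v_i = 9 + 24·C(i-1,1) + 28·C(i-1,2) + 12·C(i-1,3).
At i = 15: i-1 = 14, so v_{15} = 9 + 336 + 2548 + 4368 = 7261.

7261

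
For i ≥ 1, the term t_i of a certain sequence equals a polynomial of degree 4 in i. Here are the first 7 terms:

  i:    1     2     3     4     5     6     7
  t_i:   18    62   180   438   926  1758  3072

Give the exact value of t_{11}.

16748

1st diffs: 44, 118, 258, 488, 832, 1314.
2nd diffs: 74, 140, 230, 344, 482.
3rd diffs: 66, 90, 114, 138.
4th diffs: 24, 24, 24 (constant).
Newton forward-difference form: t_i = 18 + 44·C(i-1,1) + 74·C(i-1,2) + 66·C(i-1,3) + 24·C(i-1,4).
At i = 11: i-1 = 10, so t_{11} = 18 + 440 + 3330 + 7920 + 5040 = 16748.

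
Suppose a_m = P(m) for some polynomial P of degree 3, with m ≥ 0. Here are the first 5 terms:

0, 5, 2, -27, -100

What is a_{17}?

1st diffs: 5, -3, -29, -73.
2nd diffs: -8, -26, -44.
3rd diffs: -18, -18 (constant).
Newton forward-difference form: a_m = 5·C(m,1) + (-8)·C(m,2) + (-18)·C(m,3).
At m = 17: m = 17, so a_{17} = 85 - 1088 - 12240 = -13243.

-13243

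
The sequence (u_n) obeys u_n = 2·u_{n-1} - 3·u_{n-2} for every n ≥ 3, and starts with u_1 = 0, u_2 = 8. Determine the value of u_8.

Step forward from the initial values:
u_3 = 16;  u_4 = 8;  u_5 = -32;  u_6 = -88;  u_7 = -80;  u_8 = 104.

104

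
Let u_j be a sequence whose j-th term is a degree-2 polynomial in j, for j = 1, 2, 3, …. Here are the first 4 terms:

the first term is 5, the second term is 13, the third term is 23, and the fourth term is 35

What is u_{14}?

1st diffs: 8, 10, 12.
2nd diffs: 2, 2 (constant).
So u_j = j^2 + 5j - 1.
Evaluating at j = 14 gives u_{14} = 265.

265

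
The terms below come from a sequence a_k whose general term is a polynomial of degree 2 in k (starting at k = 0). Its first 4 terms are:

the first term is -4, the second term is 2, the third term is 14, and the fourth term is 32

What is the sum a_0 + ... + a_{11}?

1st diffs: 6, 12, 18.
2nd diffs: 6, 6 (constant).
Newton forward-difference form: a_k = -4 + 6·C(k,1) + 6·C(k,2).
Continuing: …, 56, 86, 122, 164, …, a_{11} = 392.
Summing k = 0..11 (12 terms) gives 1668.

1668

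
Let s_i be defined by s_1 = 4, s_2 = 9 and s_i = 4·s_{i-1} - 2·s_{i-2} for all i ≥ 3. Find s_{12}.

1729504

s_3 = 28; s_4 = 94; s_5 = 320; s_6 = 1092; s_7 = 3728; s_8 = 12728; s_9 = 43456; s_{10} = 148368; s_{11} = 506560; s_{12} = 1729504.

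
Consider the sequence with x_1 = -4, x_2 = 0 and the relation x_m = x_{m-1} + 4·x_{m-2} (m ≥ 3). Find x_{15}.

-794576

Applying the relation repeatedly:
x_3 = -16, x_4 = -16, x_5 = -80, …, x_{12} = -46864, x_{13} = -121424, x_{14} = -308880, x_{15} = -794576.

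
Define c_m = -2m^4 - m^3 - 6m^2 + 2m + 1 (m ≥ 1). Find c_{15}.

c_{15} = -2·15^4 - 1·15^3 - 6·15^2 + 2·15 + 1 = -105944.

-105944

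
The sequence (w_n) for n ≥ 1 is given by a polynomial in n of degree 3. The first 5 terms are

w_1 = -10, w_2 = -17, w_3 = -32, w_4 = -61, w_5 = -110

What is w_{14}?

1st diffs: -7, -15, -29, -49.
2nd diffs: -8, -14, -20.
3rd diffs: -6, -6 (constant).
Newton forward-difference form: w_n = -10 + (-7)·C(n-1,1) + (-8)·C(n-1,2) + (-6)·C(n-1,3).
At n = 14: n-1 = 13, so w_{14} = -10 - 91 - 624 - 1716 = -2441.

-2441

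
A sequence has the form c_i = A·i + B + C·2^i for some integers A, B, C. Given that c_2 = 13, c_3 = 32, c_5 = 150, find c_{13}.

40942

The three given values yield: 2A + B + 4C = 13; 3A + B + 8C = 32; 5A + B + 32C = 150.
Subtracting the first from the second: A + 4C = 19.
Subtracting the second from the third: 2A + 24C = 118.
Solving: C = 5, A = -1, then B = -5.
Therefore c_{13} = -13 + (-5) + 5·8192 = 40942.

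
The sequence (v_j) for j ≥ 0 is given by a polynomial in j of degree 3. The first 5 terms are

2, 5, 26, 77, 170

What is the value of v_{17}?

10661

1st diffs: 3, 21, 51, 93.
2nd diffs: 18, 30, 42.
3rd diffs: 12, 12 (constant).
Newton forward-difference form: v_j = 2 + 3·C(j,1) + 18·C(j,2) + 12·C(j,3).
At j = 17: j = 17, so v_{17} = 2 + 51 + 2448 + 8160 = 10661.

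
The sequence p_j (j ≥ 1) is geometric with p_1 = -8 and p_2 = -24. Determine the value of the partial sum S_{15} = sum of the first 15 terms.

-57395624

Common ratio r = 3.
p_j = (-8)·3^(j-1).
S = (-8)·(3^15 - 1)/(3 - 1) = (-8)·(14348907 - 1)/(2) = -57395624.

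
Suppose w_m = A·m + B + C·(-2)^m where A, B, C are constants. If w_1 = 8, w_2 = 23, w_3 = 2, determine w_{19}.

-1048510

Plug in m = 1, 2, 3: A + B - 2C = 8; 2A + B + 4C = 23; 3A + B - 8C = 2.
Subtracting the first from the second: A + 6C = 15.
Subtracting the second from the third: A - 12C = -21.
Solving: C = 2, A = 3, then B = 9.
So w_m = 3·m + 9 + 2·(-2)^m; at m=19 this is -1048510.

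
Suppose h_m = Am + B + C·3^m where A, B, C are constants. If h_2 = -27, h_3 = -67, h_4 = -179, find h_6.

-1483

Plug in m = 2, 3, 4: 2A + B + 9C = -27; 3A + B + 27C = -67; 4A + B + 81C = -179.
Subtracting the first from the second: A + 18C = -40.
Subtracting the second from the third: A + 54C = -112.
Solving: C = -2, A = -4, then B = -1.
Hence h_6 = -4·6 + (-1) + (-2)·729 = -1483.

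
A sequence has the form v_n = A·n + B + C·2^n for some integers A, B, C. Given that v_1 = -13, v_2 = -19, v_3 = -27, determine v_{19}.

-524371

Plug in n = 1, 2, 3: A + B + 2C = -13; 2A + B + 4C = -19; 3A + B + 8C = -27.
Subtracting the first from the second: A + 2C = -6.
Subtracting the second from the third: A + 4C = -8.
Solving: C = -1, A = -4, then B = -7.
Therefore v_{19} = -76 + (-7) + (-1)·524288 = -524371.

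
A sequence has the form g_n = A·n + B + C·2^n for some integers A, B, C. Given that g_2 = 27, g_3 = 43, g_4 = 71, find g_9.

1579

At n = 2, 3, 4: 2A + B + 4C = 27; 3A + B + 8C = 43; 4A + B + 16C = 71.
Subtracting the first from the second: A + 4C = 16.
Subtracting the second from the third: A + 8C = 28.
Solving: C = 3, A = 4, then B = 7.
So g_n = 4·n + 7 + 3·2^n; at n=9 this is 1579.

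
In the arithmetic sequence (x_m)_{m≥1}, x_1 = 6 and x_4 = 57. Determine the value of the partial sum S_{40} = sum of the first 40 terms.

13500

Common difference d = (57 - 6) / (4 - 1) = 17.
x_m = 6 + (m - 1)·17.
x_{40} = 669; S = 40·(6 + 669)/2 = 13500.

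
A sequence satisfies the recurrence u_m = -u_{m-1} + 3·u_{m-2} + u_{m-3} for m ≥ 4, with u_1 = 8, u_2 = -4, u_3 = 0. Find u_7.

Iterate the recurrence:
u_4 = -4  u_5 = 0  u_6 = -12  u_7 = 8.

8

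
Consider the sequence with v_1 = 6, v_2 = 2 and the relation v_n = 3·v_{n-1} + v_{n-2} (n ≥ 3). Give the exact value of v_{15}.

19454412

Iterate the recurrence:
v_3 = 12;  v_4 = 38;  v_5 = 126;  …;  v_{12} = 539984;  v_{13} = 1783446;  v_{14} = 5890322;  v_{15} = 19454412.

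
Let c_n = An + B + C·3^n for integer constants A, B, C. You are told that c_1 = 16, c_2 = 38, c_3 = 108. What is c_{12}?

Plug in n = 1, 2, 3: A + B + 3C = 16; 2A + B + 9C = 38; 3A + B + 27C = 108.
Subtracting the first from the second: A + 6C = 22.
Subtracting the second from the third: A + 18C = 70.
Solving: C = 4, A = -2, then B = 6.
So c_n = -2·n + 6 + 4·3^n; at n=12 this is 2125746.

2125746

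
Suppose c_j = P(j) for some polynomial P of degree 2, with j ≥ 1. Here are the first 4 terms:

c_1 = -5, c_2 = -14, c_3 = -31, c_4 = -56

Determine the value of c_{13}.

1st diffs: -9, -17, -25.
2nd diffs: -8, -8 (constant).
So c_j = -4j^2 + 3j - 4.
Evaluating at j = 13 gives c_{13} = -641.

-641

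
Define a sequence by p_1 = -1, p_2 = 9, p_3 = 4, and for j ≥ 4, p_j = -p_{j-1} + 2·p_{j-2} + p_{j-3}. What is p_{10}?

162

p_4 = 13; p_5 = 4; p_6 = 26; p_7 = -5; p_8 = 61; p_9 = -45; p_{10} = 162.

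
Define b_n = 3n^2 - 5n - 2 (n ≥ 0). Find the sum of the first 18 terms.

Over n = 0..17: Σn = 153, Σn² = 1785.
Total = (3)·1785 + (-5)·153 + (-2)·18 = 4554.

4554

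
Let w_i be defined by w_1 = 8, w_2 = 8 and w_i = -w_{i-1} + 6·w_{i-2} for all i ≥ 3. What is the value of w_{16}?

-22748536

Iterate the recurrence:
w_3 = 40, w_4 = 8, w_5 = 232, …, w_{13} = 876520, w_{14} = -2498488, w_{15} = 7757608, w_{16} = -22748536.
(Characteristic roots are 2 and -3.)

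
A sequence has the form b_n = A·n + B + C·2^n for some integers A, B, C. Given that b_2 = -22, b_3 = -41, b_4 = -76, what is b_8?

-1048

At n = 2, 3, 4: 2A + B + 4C = -22; 3A + B + 8C = -41; 4A + B + 16C = -76.
Subtracting the first from the second: A + 4C = -19.
Subtracting the second from the third: A + 8C = -35.
Solving: C = -4, A = -3, then B = 0.
So b_n = -3·n + 0 + (-4)·2^n; at n=8 this is -1048.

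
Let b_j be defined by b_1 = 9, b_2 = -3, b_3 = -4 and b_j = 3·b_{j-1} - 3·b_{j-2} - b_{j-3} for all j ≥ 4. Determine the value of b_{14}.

Step forward from the initial values:
b_4 = -12  b_5 = -21  b_6 = -23  …  b_{11} = 876  b_{12} = 328  b_{13} = -2301  b_{14} = -8763.

-8763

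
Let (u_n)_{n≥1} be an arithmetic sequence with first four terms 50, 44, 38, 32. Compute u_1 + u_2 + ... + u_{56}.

Common difference d = -6.
u_n = 50 + (n - 1)·(-6).
u_{56} = -280; S = 56·(50 + (-280))/2 = -6440.

-6440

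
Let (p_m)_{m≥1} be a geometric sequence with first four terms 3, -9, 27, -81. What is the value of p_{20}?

Common ratio r = -3.
p_m = 3·(-3)^(m-1).
p_{20} = 3·(-3)^19 = -3486784401.

-3486784401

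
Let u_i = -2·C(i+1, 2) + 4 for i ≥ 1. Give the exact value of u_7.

C(8, 2) = 28, so u_7 = -52.

-52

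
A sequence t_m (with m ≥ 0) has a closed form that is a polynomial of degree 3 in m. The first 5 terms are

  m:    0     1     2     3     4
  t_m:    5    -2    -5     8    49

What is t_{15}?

5780

1st diffs: -7, -3, 13, 41.
2nd diffs: 4, 16, 28.
3rd diffs: 12, 12 (constant).
So t_m = 2m^3 - 4m^2 - 5m + 5.
Evaluating at m = 15 gives t_{15} = 5780.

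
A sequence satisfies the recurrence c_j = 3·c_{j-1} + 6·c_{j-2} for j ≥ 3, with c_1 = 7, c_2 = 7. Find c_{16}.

11793119751

c_3 = 63;  c_4 = 231;  c_5 = 1071;  …;  c_{13} = 141092847;  c_{14} = 616896567;  c_{15} = 2697246783;  c_{16} = 11793119751.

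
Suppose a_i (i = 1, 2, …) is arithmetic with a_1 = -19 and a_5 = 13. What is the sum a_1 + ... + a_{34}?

Common difference d = (13 - (-19)) / (5 - 1) = 8.
a_i = -19 + (i - 1)·8.
a_{34} = 245; S = 34·(-19 + 245)/2 = 3842.

3842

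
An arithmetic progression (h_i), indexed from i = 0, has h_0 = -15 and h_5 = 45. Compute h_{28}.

Common difference d = (45 - (-15)) / (5 - 0) = 12.
h_i = -15 + (i - 0)·12.
h_{28} = -15 + 28·12 = 321.

321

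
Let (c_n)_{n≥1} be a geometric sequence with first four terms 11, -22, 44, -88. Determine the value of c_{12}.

-22528

Common ratio r = -2.
c_n = 11·(-2)^(n-1).
c_{12} = 11·(-2)^11 = -22528.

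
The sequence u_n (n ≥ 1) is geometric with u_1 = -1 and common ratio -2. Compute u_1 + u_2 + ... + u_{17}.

u_n = (-1)·(-2)^(n-1).
S = (-1)·((-2)^17 - 1)/(-2 - 1) = (-1)·(-131072 - 1)/(-3) = -43691.

-43691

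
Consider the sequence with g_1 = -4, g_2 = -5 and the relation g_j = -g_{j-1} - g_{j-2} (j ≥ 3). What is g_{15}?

g_3 = 9; g_4 = -4; g_5 = -5; …; g_{12} = 9; g_{13} = -4; g_{14} = -5; g_{15} = 9.

9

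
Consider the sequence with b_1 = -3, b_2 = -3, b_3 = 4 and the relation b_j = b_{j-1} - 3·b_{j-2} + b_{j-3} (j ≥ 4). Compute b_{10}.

Compute successive terms:
b_4 = 10;  b_5 = -5;  b_6 = -31;  b_7 = -6;  b_8 = 82;  b_9 = 69;  b_{10} = -183.

-183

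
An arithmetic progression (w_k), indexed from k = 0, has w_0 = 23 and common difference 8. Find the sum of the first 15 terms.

1185

w_k = 23 + (k - 0)·8.
w_{14} = 135; S = 15·(23 + 135)/2 = 1185.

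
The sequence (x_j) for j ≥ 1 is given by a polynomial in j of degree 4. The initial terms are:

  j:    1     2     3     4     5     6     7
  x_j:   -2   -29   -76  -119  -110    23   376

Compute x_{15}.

1st diffs: -27, -47, -43, 9, 133, 353.
2nd diffs: -20, 4, 52, 124, 220.
3rd diffs: 24, 48, 72, 96.
4th diffs: 24, 24, 24 (constant).
Newton forward-difference form: x_j = -2 + (-27)·C(j-1,1) + (-20)·C(j-1,2) + 24·C(j-1,3) + 24·C(j-1,4).
At j = 15: j-1 = 14, so x_{15} = -2 - 378 - 1820 + 8736 + 24024 = 30560.

30560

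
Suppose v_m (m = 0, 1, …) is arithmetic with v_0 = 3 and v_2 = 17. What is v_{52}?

367

Common difference d = (17 - 3) / (2 - 0) = 7.
v_m = 3 + (m - 0)·7.
v_{52} = 3 + 52·7 = 367.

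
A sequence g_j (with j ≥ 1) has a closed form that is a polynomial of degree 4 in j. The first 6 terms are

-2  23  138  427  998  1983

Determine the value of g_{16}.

80803

1st diffs: 25, 115, 289, 571, 985.
2nd diffs: 90, 174, 282, 414.
3rd diffs: 84, 108, 132.
4th diffs: 24, 24 (constant).
So g_j = j^4 + 4j^3 - 4j^2 - 6j + 3.
Evaluating at j = 16 gives g_{16} = 80803.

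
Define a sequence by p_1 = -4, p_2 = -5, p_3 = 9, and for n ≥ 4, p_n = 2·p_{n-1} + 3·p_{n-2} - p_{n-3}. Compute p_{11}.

Applying the relation repeatedly:
p_4 = 7, p_5 = 46, p_6 = 104, p_7 = 339, p_8 = 944, p_9 = 2801, p_{10} = 8095, p_{11} = 23649.

23649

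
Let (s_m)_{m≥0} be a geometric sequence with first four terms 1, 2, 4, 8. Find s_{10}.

Common ratio r = 2.
s_m = 1·2^(m-0).
s_{10} = 1·2^10 = 1024.

1024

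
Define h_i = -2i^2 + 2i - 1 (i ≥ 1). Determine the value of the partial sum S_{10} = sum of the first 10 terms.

-670

Over i = 1..10: Σi = 55, Σi² = 385.
Total = (-2)·385 + (2)·55 + (-1)·10 = -670.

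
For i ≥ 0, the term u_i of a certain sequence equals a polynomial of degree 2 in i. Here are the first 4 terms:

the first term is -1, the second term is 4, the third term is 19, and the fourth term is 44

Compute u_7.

1st diffs: 5, 15, 25.
2nd diffs: 10, 10 (constant).
So u_i = 5i^2 - 1.
Evaluating at i = 7 gives u_7 = 244.

244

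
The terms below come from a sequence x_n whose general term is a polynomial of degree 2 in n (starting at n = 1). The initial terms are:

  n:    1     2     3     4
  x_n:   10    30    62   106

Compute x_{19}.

2206

1st diffs: 20, 32, 44.
2nd diffs: 12, 12 (constant).
So x_n = 6n^2 + 2n + 2.
Evaluating at n = 19 gives x_{19} = 2206.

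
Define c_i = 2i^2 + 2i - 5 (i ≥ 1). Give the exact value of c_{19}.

755

c_{19} = 2·19^2 + 2·19 - 5 = 755.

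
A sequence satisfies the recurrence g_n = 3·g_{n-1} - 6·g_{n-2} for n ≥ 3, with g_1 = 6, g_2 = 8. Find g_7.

972

Step forward from the initial values:
g_3 = -12; g_4 = -84; g_5 = -180; g_6 = -36; g_7 = 972.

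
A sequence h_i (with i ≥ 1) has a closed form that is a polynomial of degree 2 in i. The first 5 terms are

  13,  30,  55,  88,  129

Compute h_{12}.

1st diffs: 17, 25, 33, 41.
2nd diffs: 8, 8, 8 (constant).
Newton forward-difference form: h_i = 13 + 17·C(i-1,1) + 8·C(i-1,2).
At i = 12: i-1 = 11, so h_{12} = 13 + 187 + 440 = 640.

640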